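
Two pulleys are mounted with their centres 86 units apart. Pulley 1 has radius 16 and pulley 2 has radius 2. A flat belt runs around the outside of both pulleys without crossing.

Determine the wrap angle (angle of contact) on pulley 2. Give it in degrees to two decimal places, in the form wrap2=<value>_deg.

wrap2=161.26_deg

open belt: β = asin((r2−r1)/C) = asin(-14/86) = -9.3689°
wrap1 = π − 2β = 198.7378°
wrap2 = π + 2β = 161.2622°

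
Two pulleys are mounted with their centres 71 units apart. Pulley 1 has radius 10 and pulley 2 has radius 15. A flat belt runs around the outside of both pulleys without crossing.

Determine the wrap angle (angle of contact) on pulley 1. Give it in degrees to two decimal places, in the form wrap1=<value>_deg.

wrap1=171.92_deg

open belt: β = asin((r2−r1)/C) = asin(5/71) = 4.0383°
wrap1 = π − 2β = 171.9235°
wrap2 = π + 2β = 188.0765°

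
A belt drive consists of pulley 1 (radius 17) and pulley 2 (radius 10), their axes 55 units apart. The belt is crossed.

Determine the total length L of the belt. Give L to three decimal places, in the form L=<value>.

L=208.365

crossed belt: β = asin((r1+r2)/C) = asin(27/55) = 29.4004°
wrap1 = wrap2 = π + 2β = 238.8007°
tangent length = C·cosβ = 47.9166
L = (r1+r2)·wrap + 2·C·cosβ = 27·4.1679 + 2·47.9166 = 208.3654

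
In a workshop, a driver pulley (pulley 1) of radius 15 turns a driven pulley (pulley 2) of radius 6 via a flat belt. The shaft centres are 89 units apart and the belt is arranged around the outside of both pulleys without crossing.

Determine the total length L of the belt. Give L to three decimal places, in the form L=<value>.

open belt: β = asin((r2−r1)/C) = asin(-9/89) = -5.8039°
wrap1 = π − 2β = 191.6078°
wrap2 = π + 2β = 168.3922°
tangent length = C·cosβ = 88.5438
L = r1·wrap1 + r2·wrap2 + 2·C·cosβ = 15·3.3442 + 6·2.9390 + 2·88.5438 = 244.8843

L=244.884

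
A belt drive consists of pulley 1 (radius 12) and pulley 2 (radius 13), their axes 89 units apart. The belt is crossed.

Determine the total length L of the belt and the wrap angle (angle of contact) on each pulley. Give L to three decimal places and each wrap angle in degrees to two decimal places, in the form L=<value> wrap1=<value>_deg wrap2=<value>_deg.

L=263.610 wrap1=212.63_deg wrap2=212.63_deg

crossed belt: β = asin((r1+r2)/C) = asin(25/89) = 16.3139°
wrap1 = wrap2 = π + 2β = 212.6277°
tangent length = C·cosβ = 85.4166
L = (r1+r2)·wrap + 2·C·cosβ = 25·3.7111 + 2·85.4166 = 263.6096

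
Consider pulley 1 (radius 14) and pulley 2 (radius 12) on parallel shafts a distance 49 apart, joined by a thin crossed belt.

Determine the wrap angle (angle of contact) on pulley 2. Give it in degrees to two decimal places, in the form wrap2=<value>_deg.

wrap2=244.09_deg

crossed belt: β = asin((r1+r2)/C) = asin(26/49) = 32.0468°
wrap1 = wrap2 = π + 2β = 244.0937°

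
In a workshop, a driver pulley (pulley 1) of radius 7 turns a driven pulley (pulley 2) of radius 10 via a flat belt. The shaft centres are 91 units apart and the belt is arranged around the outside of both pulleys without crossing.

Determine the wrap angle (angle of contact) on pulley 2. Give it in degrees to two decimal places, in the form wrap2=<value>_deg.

open belt: β = asin((r2−r1)/C) = asin(3/91) = 1.8892°
wrap1 = π − 2β = 176.2216°
wrap2 = π + 2β = 183.7784°

wrap2=183.78_deg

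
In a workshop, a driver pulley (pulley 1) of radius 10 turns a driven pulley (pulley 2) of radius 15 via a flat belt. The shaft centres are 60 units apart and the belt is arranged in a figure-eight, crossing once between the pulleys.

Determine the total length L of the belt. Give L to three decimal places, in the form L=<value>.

L=209.116

crossed belt: β = asin((r1+r2)/C) = asin(25/60) = 24.6243°
wrap1 = wrap2 = π + 2β = 229.2486°
tangent length = C·cosβ = 54.5436
L = (r1+r2)·wrap + 2·C·cosβ = 25·4.0011 + 2·54.5436 = 209.1157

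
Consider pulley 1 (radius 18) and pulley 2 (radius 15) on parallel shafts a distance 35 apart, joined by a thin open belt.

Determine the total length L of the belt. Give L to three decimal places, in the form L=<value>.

L=173.930

open belt: β = asin((r2−r1)/C) = asin(-3/35) = -4.9171°
wrap1 = π − 2β = 189.8342°
wrap2 = π + 2β = 170.1658°
tangent length = C·cosβ = 34.8712
L = r1·wrap1 + r2·wrap2 + 2·C·cosβ = 18·3.3132 + 15·2.9700 + 2·34.8712 = 173.9299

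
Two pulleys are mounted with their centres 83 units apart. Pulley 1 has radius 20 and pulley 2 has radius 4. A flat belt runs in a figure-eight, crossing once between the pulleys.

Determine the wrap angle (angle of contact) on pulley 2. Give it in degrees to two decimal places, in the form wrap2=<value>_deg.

crossed belt: β = asin((r1+r2)/C) = asin(24/83) = 16.8075°
wrap1 = wrap2 = π + 2β = 213.6149°

wrap2=213.61_deg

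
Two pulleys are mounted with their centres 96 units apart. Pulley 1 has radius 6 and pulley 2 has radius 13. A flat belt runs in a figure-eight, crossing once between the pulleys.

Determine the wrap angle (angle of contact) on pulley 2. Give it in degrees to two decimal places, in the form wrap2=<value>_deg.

crossed belt: β = asin((r1+r2)/C) = asin(19/96) = 11.4152°
wrap1 = wrap2 = π + 2β = 202.8303°

wrap2=202.83_deg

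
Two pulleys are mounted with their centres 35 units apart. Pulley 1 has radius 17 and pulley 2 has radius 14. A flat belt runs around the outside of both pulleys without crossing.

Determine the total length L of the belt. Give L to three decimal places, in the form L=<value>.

L=167.647

open belt: β = asin((r2−r1)/C) = asin(-3/35) = -4.9171°
wrap1 = π − 2β = 189.8342°
wrap2 = π + 2β = 170.1658°
tangent length = C·cosβ = 34.8712
L = r1·wrap1 + r2·wrap2 + 2·C·cosβ = 17·3.3132 + 14·2.9700 + 2·34.8712 = 167.6467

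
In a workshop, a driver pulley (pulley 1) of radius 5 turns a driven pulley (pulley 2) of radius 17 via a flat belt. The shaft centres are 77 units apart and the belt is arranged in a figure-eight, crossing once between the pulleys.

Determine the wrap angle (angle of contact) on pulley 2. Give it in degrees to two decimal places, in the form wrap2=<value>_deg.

wrap2=213.20_deg

crossed belt: β = asin((r1+r2)/C) = asin(22/77) = 16.6015°
wrap1 = wrap2 = π + 2β = 213.2031°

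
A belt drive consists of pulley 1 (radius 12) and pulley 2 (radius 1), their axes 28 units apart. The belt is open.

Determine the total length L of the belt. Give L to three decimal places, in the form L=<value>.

L=101.220

open belt: β = asin((r2−r1)/C) = asin(-11/28) = -23.1324°
wrap1 = π − 2β = 226.2648°
wrap2 = π + 2β = 133.7352°
tangent length = C·cosβ = 25.7488
L = r1·wrap1 + r2·wrap2 + 2·C·cosβ = 12·3.9491 + 1·2.3341 + 2·25.7488 = 101.2205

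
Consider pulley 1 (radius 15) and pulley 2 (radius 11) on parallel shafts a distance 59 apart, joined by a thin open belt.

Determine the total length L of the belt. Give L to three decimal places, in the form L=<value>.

L=199.953

open belt: β = asin((r2−r1)/C) = asin(-4/59) = -3.8874°
wrap1 = π − 2β = 187.7749°
wrap2 = π + 2β = 172.2251°
tangent length = C·cosβ = 58.8643
L = r1·wrap1 + r2·wrap2 + 2·C·cosβ = 15·3.2773 + 11·3.0059 + 2·58.8643 = 199.9527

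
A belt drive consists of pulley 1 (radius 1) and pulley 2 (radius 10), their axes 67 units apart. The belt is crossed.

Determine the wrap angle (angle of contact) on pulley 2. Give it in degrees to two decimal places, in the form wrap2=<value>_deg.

wrap2=198.90_deg

crossed belt: β = asin((r1+r2)/C) = asin(11/67) = 9.4496°
wrap1 = wrap2 = π + 2β = 198.8991°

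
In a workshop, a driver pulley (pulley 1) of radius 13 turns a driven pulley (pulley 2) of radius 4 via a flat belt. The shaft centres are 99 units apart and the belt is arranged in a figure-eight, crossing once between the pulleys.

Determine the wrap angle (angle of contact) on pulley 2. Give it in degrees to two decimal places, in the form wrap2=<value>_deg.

crossed belt: β = asin((r1+r2)/C) = asin(17/99) = 9.8877°
wrap1 = wrap2 = π + 2β = 199.7753°

wrap2=199.78_deg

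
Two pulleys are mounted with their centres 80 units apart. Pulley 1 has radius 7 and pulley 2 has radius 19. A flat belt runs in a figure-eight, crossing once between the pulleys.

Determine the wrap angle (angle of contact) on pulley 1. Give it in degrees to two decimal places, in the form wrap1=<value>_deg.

crossed belt: β = asin((r1+r2)/C) = asin(26/80) = 18.9656°
wrap1 = wrap2 = π + 2β = 217.9311°

wrap1=217.93_deg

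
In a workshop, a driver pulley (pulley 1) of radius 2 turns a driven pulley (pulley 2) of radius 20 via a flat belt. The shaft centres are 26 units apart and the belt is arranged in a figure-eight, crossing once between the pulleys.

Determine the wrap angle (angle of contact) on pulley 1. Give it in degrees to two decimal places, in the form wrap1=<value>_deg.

crossed belt: β = asin((r1+r2)/C) = asin(22/26) = 57.7958°
wrap1 = wrap2 = π + 2β = 295.5915°

wrap1=295.59_deg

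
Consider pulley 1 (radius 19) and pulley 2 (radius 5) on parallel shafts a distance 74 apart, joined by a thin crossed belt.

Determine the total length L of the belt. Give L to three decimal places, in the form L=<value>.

crossed belt: β = asin((r1+r2)/C) = asin(24/74) = 18.9246°
wrap1 = wrap2 = π + 2β = 217.8493°
tangent length = C·cosβ = 70.0000
L = (r1+r2)·wrap + 2·C·cosβ = 24·3.8022 + 2·70.0000 = 231.2525

L=231.252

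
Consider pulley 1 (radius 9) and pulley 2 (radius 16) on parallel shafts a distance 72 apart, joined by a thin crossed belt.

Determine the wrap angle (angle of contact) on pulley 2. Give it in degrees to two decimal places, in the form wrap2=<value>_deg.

crossed belt: β = asin((r1+r2)/C) = asin(25/72) = 20.3175°
wrap1 = wrap2 = π + 2β = 220.6350°

wrap2=220.64_deg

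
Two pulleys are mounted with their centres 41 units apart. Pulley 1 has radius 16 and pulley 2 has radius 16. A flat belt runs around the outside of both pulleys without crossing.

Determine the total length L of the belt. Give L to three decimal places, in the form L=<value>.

open belt: β = asin((r2−r1)/C) = asin(0/41) = 0.0000°
wrap1 = π − 2β = 180.0000°
wrap2 = π + 2β = 180.0000°
tangent length = C·cosβ = 41.0000
L = r1·wrap1 + r2·wrap2 + 2·C·cosβ = 16·3.1416 + 16·3.1416 + 2·41.0000 = 182.5310

L=182.531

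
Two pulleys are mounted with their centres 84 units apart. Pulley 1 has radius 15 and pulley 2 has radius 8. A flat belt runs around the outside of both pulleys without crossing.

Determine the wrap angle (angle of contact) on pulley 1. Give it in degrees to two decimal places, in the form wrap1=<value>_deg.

open belt: β = asin((r2−r1)/C) = asin(-7/84) = -4.7802°
wrap1 = π − 2β = 189.5604°
wrap2 = π + 2β = 170.4396°

wrap1=189.56_deg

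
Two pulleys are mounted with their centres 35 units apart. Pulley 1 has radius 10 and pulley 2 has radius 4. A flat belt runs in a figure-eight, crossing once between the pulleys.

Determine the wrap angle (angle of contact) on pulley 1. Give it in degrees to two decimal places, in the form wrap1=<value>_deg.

crossed belt: β = asin((r1+r2)/C) = asin(14/35) = 23.5782°
wrap1 = wrap2 = π + 2β = 227.1564°

wrap1=227.16_deg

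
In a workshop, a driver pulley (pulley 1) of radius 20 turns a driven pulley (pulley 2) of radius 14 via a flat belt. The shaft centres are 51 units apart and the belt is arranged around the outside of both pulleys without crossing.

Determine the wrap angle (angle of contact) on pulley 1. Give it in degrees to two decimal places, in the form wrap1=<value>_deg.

wrap1=193.51_deg

open belt: β = asin((r2−r1)/C) = asin(-6/51) = -6.7563°
wrap1 = π − 2β = 193.5127°
wrap2 = π + 2β = 166.4873°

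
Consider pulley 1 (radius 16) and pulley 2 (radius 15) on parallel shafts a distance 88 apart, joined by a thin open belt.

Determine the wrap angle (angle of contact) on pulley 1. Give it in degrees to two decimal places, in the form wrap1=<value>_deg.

wrap1=181.30_deg

open belt: β = asin((r2−r1)/C) = asin(-1/88) = -0.6511°
wrap1 = π − 2β = 181.3022°
wrap2 = π + 2β = 178.6978°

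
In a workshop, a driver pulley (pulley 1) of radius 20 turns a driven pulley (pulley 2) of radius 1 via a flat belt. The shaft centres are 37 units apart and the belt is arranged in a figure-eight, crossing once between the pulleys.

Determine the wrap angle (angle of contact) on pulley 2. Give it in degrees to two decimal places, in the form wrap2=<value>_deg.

crossed belt: β = asin((r1+r2)/C) = asin(21/37) = 34.5808°
wrap1 = wrap2 = π + 2β = 249.1616°

wrap2=249.16_deg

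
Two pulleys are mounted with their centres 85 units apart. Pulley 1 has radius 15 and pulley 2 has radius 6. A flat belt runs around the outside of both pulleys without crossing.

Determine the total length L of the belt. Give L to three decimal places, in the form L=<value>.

L=236.927

open belt: β = asin((r2−r1)/C) = asin(-9/85) = -6.0780°
wrap1 = π − 2β = 192.1560°
wrap2 = π + 2β = 167.8440°
tangent length = C·cosβ = 84.5222
L = r1·wrap1 + r2·wrap2 + 2·C·cosβ = 15·3.3538 + 6·2.9294 + 2·84.5222 = 236.9273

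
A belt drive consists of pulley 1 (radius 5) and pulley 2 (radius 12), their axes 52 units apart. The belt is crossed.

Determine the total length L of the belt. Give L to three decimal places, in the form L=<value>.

crossed belt: β = asin((r1+r2)/C) = asin(17/52) = 19.0821°
wrap1 = wrap2 = π + 2β = 218.1642°
tangent length = C·cosβ = 49.1426
L = (r1+r2)·wrap + 2·C·cosβ = 17·3.8077 + 2·49.1426 = 163.0159

L=163.016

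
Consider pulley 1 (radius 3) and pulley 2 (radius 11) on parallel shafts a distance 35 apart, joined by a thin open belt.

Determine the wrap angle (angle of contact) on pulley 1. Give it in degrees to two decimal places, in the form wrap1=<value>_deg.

wrap1=153.57_deg

open belt: β = asin((r2−r1)/C) = asin(8/35) = 13.2130°
wrap1 = π − 2β = 153.5740°
wrap2 = π + 2β = 206.4260°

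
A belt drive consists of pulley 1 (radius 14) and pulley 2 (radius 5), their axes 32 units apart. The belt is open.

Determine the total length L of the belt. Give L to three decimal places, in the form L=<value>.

open belt: β = asin((r2−r1)/C) = asin(-9/32) = -16.3348°
wrap1 = π − 2β = 212.6696°
wrap2 = π + 2β = 147.3304°
tangent length = C·cosβ = 30.7083
L = r1·wrap1 + r2·wrap2 + 2·C·cosβ = 14·3.7118 + 5·2.5714 + 2·30.7083 = 126.2386

L=126.239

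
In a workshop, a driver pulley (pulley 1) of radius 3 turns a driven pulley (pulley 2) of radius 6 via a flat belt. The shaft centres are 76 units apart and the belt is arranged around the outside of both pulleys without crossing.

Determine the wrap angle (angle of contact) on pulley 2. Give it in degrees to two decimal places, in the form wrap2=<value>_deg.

open belt: β = asin((r2−r1)/C) = asin(3/76) = 2.2623°
wrap1 = π − 2β = 175.4755°
wrap2 = π + 2β = 184.5245°

wrap2=184.52_deg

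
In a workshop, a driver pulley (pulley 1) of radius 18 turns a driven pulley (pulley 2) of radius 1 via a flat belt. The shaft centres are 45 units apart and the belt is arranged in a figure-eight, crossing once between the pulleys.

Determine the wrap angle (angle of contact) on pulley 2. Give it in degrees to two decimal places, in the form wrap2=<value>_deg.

wrap2=229.95_deg

crossed belt: β = asin((r1+r2)/C) = asin(19/45) = 24.9750°
wrap1 = wrap2 = π + 2β = 229.9499°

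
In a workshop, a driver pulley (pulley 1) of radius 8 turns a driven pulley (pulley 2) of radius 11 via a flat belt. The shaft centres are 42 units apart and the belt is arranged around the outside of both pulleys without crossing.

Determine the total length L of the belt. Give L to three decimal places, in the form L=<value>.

L=143.905

open belt: β = asin((r2−r1)/C) = asin(3/42) = 4.0960°
wrap1 = π − 2β = 171.8079°
wrap2 = π + 2β = 188.1921°
tangent length = C·cosβ = 41.8927
L = r1·wrap1 + r2·wrap2 + 2·C·cosβ = 8·2.9986 + 11·3.2846 + 2·41.8927 = 143.9046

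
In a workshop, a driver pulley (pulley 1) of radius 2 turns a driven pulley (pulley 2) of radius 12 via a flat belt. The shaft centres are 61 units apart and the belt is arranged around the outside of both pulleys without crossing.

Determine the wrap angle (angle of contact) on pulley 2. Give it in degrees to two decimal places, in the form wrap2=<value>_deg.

open belt: β = asin((r2−r1)/C) = asin(10/61) = 9.4353°
wrap1 = π − 2β = 161.1293°
wrap2 = π + 2β = 198.8707°

wrap2=198.87_deg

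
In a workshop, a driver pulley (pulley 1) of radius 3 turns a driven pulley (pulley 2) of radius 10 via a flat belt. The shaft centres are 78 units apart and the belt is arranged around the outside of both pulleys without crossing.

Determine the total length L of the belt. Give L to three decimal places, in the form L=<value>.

open belt: β = asin((r2−r1)/C) = asin(7/78) = 5.1489°
wrap1 = π − 2β = 169.7023°
wrap2 = π + 2β = 190.2977°
tangent length = C·cosβ = 77.6853
L = r1·wrap1 + r2·wrap2 + 2·C·cosβ = 3·2.9619 + 10·3.3213 + 2·77.6853 = 197.4693

L=197.469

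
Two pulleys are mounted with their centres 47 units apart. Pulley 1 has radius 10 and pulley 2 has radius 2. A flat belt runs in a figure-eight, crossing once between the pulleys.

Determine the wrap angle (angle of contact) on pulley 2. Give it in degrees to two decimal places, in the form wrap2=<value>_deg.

wrap2=209.58_deg

crossed belt: β = asin((r1+r2)/C) = asin(12/47) = 14.7925°
wrap1 = wrap2 = π + 2β = 209.5850°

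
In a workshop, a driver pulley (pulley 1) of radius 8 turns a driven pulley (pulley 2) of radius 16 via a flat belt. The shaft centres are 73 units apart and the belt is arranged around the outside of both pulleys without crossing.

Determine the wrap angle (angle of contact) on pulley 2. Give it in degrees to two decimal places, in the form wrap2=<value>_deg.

open belt: β = asin((r2−r1)/C) = asin(8/73) = 6.2916°
wrap1 = π − 2β = 167.4167°
wrap2 = π + 2β = 192.5833°

wrap2=192.58_deg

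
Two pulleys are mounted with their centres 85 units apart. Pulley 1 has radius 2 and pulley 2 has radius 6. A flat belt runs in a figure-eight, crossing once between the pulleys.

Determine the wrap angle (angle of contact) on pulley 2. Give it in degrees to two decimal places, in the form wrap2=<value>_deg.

wrap2=190.80_deg

crossed belt: β = asin((r1+r2)/C) = asin(8/85) = 5.4005°
wrap1 = wrap2 = π + 2β = 190.8011°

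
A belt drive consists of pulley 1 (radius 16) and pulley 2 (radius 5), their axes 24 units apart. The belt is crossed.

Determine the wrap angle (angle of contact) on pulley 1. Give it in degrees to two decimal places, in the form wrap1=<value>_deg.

wrap1=302.09_deg

crossed belt: β = asin((r1+r2)/C) = asin(21/24) = 61.0450°
wrap1 = wrap2 = π + 2β = 302.0900°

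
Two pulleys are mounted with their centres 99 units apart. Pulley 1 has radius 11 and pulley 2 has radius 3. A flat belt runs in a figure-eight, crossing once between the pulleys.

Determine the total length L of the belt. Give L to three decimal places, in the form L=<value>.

L=243.965

crossed belt: β = asin((r1+r2)/C) = asin(14/99) = 8.1297°
wrap1 = wrap2 = π + 2β = 196.2594°
tangent length = C·cosβ = 98.0051
L = (r1+r2)·wrap + 2·C·cosβ = 14·3.4254 + 2·98.0051 = 243.9654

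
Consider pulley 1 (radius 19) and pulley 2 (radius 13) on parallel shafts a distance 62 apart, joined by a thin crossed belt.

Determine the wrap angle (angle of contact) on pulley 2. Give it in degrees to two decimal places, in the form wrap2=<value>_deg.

crossed belt: β = asin((r1+r2)/C) = asin(32/62) = 31.0730°
wrap1 = wrap2 = π + 2β = 242.1459°

wrap2=242.15_deg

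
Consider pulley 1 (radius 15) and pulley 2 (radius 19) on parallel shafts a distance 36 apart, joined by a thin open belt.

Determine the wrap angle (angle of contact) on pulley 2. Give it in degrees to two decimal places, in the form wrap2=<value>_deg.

open belt: β = asin((r2−r1)/C) = asin(4/36) = 6.3794°
wrap1 = π − 2β = 167.2413°
wrap2 = π + 2β = 192.7587°

wrap2=192.76_deg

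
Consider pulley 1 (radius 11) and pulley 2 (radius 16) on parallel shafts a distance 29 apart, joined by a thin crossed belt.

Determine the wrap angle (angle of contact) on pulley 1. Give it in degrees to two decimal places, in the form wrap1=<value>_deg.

crossed belt: β = asin((r1+r2)/C) = asin(27/29) = 68.5967°
wrap1 = wrap2 = π + 2β = 317.1933°

wrap1=317.19_deg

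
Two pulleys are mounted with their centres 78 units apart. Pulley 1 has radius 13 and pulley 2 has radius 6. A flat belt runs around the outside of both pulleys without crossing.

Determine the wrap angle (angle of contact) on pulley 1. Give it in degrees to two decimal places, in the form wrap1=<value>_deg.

wrap1=190.30_deg

open belt: β = asin((r2−r1)/C) = asin(-7/78) = -5.1489°
wrap1 = π − 2β = 190.2977°
wrap2 = π + 2β = 169.7023°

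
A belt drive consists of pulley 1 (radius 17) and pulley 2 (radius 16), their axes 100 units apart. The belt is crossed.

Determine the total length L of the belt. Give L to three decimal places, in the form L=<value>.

crossed belt: β = asin((r1+r2)/C) = asin(33/100) = 19.2688°
wrap1 = wrap2 = π + 2β = 218.5376°
tangent length = C·cosβ = 94.3981
L = (r1+r2)·wrap + 2·C·cosβ = 33·3.8142 + 2·94.3981 = 314.6648

L=314.665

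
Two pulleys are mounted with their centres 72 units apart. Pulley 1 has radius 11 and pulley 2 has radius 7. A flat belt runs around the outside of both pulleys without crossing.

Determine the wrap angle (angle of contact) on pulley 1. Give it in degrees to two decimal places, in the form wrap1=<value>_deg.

open belt: β = asin((r2−r1)/C) = asin(-4/72) = -3.1847°
wrap1 = π − 2β = 186.3695°
wrap2 = π + 2β = 173.6305°

wrap1=186.37_deg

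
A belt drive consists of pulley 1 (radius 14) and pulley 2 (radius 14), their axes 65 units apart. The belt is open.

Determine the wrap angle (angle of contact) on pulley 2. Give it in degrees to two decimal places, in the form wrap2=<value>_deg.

wrap2=180.00_deg

open belt: β = asin((r2−r1)/C) = asin(0/65) = 0.0000°
wrap1 = π − 2β = 180.0000°
wrap2 = π + 2β = 180.0000°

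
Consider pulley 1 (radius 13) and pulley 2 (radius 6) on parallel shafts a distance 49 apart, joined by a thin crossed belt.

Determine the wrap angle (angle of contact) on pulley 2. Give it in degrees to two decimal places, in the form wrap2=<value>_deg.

wrap2=225.63_deg

crossed belt: β = asin((r1+r2)/C) = asin(19/49) = 22.8149°
wrap1 = wrap2 = π + 2β = 225.6298°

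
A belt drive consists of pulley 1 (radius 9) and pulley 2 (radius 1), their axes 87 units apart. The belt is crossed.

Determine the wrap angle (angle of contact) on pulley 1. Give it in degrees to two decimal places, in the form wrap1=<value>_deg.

wrap1=193.20_deg

crossed belt: β = asin((r1+r2)/C) = asin(10/87) = 6.6003°
wrap1 = wrap2 = π + 2β = 193.2006°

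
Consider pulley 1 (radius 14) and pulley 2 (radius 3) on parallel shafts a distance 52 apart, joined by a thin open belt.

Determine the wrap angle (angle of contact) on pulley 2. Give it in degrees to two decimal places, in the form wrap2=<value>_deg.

wrap2=155.57_deg

open belt: β = asin((r2−r1)/C) = asin(-11/52) = -12.2125°
wrap1 = π − 2β = 204.4251°
wrap2 = π + 2β = 155.5749°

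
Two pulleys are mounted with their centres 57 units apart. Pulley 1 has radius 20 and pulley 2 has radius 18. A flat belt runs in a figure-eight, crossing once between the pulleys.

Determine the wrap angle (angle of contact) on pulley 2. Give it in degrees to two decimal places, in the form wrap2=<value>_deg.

crossed belt: β = asin((r1+r2)/C) = asin(38/57) = 41.8103°
wrap1 = wrap2 = π + 2β = 263.6206°

wrap2=263.62_deg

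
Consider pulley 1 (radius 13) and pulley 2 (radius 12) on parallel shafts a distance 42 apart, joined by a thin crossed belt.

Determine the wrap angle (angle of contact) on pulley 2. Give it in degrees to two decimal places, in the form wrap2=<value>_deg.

wrap2=253.06_deg

crossed belt: β = asin((r1+r2)/C) = asin(25/42) = 36.5296°
wrap1 = wrap2 = π + 2β = 253.0592°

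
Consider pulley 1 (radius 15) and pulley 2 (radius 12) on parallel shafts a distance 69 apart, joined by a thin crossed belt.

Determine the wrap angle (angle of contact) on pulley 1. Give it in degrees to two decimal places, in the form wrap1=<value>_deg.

crossed belt: β = asin((r1+r2)/C) = asin(27/69) = 23.0357°
wrap1 = wrap2 = π + 2β = 226.0714°

wrap1=226.07_deg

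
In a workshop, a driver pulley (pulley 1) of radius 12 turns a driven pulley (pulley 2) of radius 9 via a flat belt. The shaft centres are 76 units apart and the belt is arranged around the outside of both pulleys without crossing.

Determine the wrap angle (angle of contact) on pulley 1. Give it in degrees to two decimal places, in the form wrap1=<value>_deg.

wrap1=184.52_deg

open belt: β = asin((r2−r1)/C) = asin(-3/76) = -2.2623°
wrap1 = π − 2β = 184.5245°
wrap2 = π + 2β = 175.4755°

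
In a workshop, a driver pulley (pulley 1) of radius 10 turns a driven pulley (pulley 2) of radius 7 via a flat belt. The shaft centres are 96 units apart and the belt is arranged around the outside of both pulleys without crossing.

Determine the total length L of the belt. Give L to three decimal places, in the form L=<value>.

L=245.501

open belt: β = asin((r2−r1)/C) = asin(-3/96) = -1.7908°
wrap1 = π − 2β = 183.5816°
wrap2 = π + 2β = 176.4184°
tangent length = C·cosβ = 95.9531
L = r1·wrap1 + r2·wrap2 + 2·C·cosβ = 10·3.2041 + 7·3.0791 + 2·95.9531 = 245.5008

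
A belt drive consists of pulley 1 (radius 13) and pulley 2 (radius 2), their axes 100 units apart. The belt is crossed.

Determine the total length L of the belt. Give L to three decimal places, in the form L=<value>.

L=249.378

crossed belt: β = asin((r1+r2)/C) = asin(15/100) = 8.6269°
wrap1 = wrap2 = π + 2β = 197.2539°
tangent length = C·cosβ = 98.8686
L = (r1+r2)·wrap + 2·C·cosβ = 15·3.4427 + 2·98.8686 = 249.3781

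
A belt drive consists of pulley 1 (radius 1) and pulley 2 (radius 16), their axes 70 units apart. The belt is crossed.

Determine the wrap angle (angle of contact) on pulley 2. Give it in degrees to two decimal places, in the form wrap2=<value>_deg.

crossed belt: β = asin((r1+r2)/C) = asin(17/70) = 14.0552°
wrap1 = wrap2 = π + 2β = 208.1105°

wrap2=208.11_deg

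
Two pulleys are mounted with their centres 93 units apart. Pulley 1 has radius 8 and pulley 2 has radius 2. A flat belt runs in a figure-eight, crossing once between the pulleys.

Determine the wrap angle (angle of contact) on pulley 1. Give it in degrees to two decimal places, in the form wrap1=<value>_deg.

wrap1=192.35_deg

crossed belt: β = asin((r1+r2)/C) = asin(10/93) = 6.1728°
wrap1 = wrap2 = π + 2β = 192.3455°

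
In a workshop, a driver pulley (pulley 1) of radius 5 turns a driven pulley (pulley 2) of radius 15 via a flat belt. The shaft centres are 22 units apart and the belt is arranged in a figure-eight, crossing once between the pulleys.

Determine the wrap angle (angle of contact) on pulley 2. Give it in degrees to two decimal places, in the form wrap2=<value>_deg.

crossed belt: β = asin((r1+r2)/C) = asin(20/22) = 65.3800°
wrap1 = wrap2 = π + 2β = 310.7600°

wrap2=310.76_deg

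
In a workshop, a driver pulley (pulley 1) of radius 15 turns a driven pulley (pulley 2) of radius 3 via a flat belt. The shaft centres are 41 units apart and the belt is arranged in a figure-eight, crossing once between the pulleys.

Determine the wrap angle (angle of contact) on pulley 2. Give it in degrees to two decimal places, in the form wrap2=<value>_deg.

wrap2=232.08_deg

crossed belt: β = asin((r1+r2)/C) = asin(18/41) = 26.0416°
wrap1 = wrap2 = π + 2β = 232.0833°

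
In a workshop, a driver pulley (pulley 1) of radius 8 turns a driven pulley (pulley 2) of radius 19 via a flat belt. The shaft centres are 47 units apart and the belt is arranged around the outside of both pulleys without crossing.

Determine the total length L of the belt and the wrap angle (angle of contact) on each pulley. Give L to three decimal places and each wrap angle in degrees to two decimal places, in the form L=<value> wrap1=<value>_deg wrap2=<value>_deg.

L=181.409 wrap1=152.93_deg wrap2=207.07_deg

open belt: β = asin((r2−r1)/C) = asin(11/47) = 13.5352°
wrap1 = π − 2β = 152.9296°
wrap2 = π + 2β = 207.0704°
tangent length = C·cosβ = 45.6946
L = r1·wrap1 + r2·wrap2 + 2·C·cosβ = 8·2.6691 + 19·3.6141 + 2·45.6946 = 181.4094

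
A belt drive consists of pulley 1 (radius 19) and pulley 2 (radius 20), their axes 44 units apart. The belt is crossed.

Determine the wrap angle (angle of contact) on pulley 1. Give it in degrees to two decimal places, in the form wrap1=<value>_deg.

crossed belt: β = asin((r1+r2)/C) = asin(39/44) = 62.4198°
wrap1 = wrap2 = π + 2β = 304.8396°

wrap1=304.84_deg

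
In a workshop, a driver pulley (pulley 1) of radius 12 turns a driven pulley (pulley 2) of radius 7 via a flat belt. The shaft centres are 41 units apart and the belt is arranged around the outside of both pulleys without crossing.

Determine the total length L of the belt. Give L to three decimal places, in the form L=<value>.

L=142.301

open belt: β = asin((r2−r1)/C) = asin(-5/41) = -7.0047°
wrap1 = π − 2β = 194.0095°
wrap2 = π + 2β = 165.9905°
tangent length = C·cosβ = 40.6940
L = r1·wrap1 + r2·wrap2 + 2·C·cosβ = 12·3.3861 + 7·2.8971 + 2·40.6940 = 142.3008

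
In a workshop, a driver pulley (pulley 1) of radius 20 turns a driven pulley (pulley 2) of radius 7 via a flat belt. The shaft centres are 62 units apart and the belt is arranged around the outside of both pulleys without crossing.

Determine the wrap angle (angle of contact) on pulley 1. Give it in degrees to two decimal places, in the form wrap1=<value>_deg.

open belt: β = asin((r2−r1)/C) = asin(-13/62) = -12.1034°
wrap1 = π − 2β = 204.2069°
wrap2 = π + 2β = 155.7931°

wrap1=204.21_deg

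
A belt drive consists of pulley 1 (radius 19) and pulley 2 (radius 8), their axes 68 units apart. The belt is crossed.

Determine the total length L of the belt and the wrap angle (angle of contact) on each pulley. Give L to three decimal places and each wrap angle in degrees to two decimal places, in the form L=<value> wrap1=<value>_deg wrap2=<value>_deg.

crossed belt: β = asin((r1+r2)/C) = asin(27/68) = 23.3944°
wrap1 = wrap2 = π + 2β = 226.7889°
tangent length = C·cosβ = 62.4099
L = (r1+r2)·wrap + 2·C·cosβ = 27·3.9582 + 2·62.4099 = 231.6916

L=231.692 wrap1=226.79_deg wrap2=226.79_deg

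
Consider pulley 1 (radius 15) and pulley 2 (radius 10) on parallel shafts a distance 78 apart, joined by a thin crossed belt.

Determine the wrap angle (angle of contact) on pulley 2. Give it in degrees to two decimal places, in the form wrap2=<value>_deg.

wrap2=217.39_deg

crossed belt: β = asin((r1+r2)/C) = asin(25/78) = 18.6939°
wrap1 = wrap2 = π + 2β = 217.3879°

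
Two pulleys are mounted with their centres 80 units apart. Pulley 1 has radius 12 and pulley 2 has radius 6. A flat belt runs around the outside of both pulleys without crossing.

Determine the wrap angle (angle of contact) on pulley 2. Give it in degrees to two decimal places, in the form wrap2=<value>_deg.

open belt: β = asin((r2−r1)/C) = asin(-6/80) = -4.3012°
wrap1 = π − 2β = 188.6024°
wrap2 = π + 2β = 171.3976°

wrap2=171.40_deg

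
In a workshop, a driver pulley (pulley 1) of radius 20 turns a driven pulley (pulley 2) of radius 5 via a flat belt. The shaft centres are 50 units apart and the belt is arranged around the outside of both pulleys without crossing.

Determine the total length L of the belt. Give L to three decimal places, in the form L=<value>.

L=183.075

open belt: β = asin((r2−r1)/C) = asin(-15/50) = -17.4576°
wrap1 = π − 2β = 214.9152°
wrap2 = π + 2β = 145.0848°
tangent length = C·cosβ = 47.6970
L = r1·wrap1 + r2·wrap2 + 2·C·cosβ = 20·3.7510 + 5·2.5322 + 2·47.6970 = 183.0745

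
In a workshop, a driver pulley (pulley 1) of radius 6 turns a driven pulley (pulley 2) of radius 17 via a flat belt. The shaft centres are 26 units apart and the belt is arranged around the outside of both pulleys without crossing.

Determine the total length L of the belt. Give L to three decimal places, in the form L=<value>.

open belt: β = asin((r2−r1)/C) = asin(11/26) = 25.0290°
wrap1 = π − 2β = 129.9420°
wrap2 = π + 2β = 230.0580°
tangent length = C·cosβ = 23.5584
L = r1·wrap1 + r2·wrap2 + 2·C·cosβ = 6·2.2679 + 17·4.0153 + 2·23.5584 = 128.9840

L=128.984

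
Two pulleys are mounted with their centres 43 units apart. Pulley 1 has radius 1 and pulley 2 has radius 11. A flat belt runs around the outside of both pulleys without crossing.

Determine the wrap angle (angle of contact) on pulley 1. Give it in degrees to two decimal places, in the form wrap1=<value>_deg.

open belt: β = asin((r2−r1)/C) = asin(10/43) = 13.4477°
wrap1 = π − 2β = 153.1045°
wrap2 = π + 2β = 206.8955°

wrap1=153.10_deg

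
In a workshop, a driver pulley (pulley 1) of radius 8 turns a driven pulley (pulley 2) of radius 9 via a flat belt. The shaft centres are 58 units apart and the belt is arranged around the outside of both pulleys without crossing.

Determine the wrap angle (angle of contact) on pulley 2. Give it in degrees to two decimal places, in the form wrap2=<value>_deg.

wrap2=181.98_deg

open belt: β = asin((r2−r1)/C) = asin(1/58) = 0.9879°
wrap1 = π − 2β = 178.0242°
wrap2 = π + 2β = 181.9758°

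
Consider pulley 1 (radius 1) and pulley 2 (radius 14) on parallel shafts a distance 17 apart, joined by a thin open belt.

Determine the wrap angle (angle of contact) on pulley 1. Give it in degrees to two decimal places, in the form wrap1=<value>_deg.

open belt: β = asin((r2−r1)/C) = asin(13/17) = 49.8808°
wrap1 = π − 2β = 80.2383°
wrap2 = π + 2β = 279.7617°

wrap1=80.24_deg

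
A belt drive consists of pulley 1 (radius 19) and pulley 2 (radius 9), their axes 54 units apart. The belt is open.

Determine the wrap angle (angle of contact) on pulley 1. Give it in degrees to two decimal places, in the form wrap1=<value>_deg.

open belt: β = asin((r2−r1)/C) = asin(-10/54) = -10.6719°
wrap1 = π − 2β = 201.3439°
wrap2 = π + 2β = 158.6561°

wrap1=201.34_deg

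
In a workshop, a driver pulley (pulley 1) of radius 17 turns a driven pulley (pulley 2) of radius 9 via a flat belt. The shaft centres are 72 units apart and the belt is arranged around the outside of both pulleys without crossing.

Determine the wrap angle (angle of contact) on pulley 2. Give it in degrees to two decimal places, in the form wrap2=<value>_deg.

open belt: β = asin((r2−r1)/C) = asin(-8/72) = -6.3794°
wrap1 = π − 2β = 192.7587°
wrap2 = π + 2β = 167.2413°

wrap2=167.24_deg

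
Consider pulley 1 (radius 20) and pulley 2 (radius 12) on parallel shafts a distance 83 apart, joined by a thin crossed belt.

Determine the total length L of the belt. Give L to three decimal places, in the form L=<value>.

L=279.028

crossed belt: β = asin((r1+r2)/C) = asin(32/83) = 22.6774°
wrap1 = wrap2 = π + 2β = 225.3548°
tangent length = C·cosβ = 76.5833
L = (r1+r2)·wrap + 2·C·cosβ = 32·3.9332 + 2·76.5833 = 279.0284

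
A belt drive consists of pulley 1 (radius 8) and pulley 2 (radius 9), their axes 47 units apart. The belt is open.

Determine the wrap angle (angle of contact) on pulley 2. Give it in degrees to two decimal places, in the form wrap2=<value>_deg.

wrap2=182.44_deg

open belt: β = asin((r2−r1)/C) = asin(1/47) = 1.2192°
wrap1 = π − 2β = 177.5617°
wrap2 = π + 2β = 182.4383°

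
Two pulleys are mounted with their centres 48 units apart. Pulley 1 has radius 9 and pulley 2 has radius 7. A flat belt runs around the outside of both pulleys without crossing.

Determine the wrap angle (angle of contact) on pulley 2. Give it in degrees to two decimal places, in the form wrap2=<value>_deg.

wrap2=175.22_deg

open belt: β = asin((r2−r1)/C) = asin(-2/48) = -2.3880°
wrap1 = π − 2β = 184.7760°
wrap2 = π + 2β = 175.2240°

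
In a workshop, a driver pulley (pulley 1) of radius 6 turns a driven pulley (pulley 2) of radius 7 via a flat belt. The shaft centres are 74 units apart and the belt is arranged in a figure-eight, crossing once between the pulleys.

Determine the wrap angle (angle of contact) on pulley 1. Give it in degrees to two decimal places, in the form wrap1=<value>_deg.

wrap1=200.24_deg

crossed belt: β = asin((r1+r2)/C) = asin(13/74) = 10.1180°
wrap1 = wrap2 = π + 2β = 200.2360°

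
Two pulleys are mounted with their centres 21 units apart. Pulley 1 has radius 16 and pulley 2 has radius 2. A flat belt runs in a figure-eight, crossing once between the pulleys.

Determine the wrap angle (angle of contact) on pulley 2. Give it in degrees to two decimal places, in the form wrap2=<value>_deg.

wrap2=297.99_deg

crossed belt: β = asin((r1+r2)/C) = asin(18/21) = 58.9973°
wrap1 = wrap2 = π + 2β = 297.9946°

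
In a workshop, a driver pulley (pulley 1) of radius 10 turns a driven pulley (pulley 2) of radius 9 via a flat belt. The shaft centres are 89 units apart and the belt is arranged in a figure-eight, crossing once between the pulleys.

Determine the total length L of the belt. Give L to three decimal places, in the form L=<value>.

L=241.762

crossed belt: β = asin((r1+r2)/C) = asin(19/89) = 12.3266°
wrap1 = wrap2 = π + 2β = 204.6531°
tangent length = C·cosβ = 86.9483
L = (r1+r2)·wrap + 2·C·cosβ = 19·3.5719 + 2·86.9483 = 241.7621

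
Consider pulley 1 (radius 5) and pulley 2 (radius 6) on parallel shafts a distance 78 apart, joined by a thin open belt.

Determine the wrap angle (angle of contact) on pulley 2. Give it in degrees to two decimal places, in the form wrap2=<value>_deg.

open belt: β = asin((r2−r1)/C) = asin(1/78) = 0.7346°
wrap1 = π − 2β = 178.5308°
wrap2 = π + 2β = 181.4692°

wrap2=181.47_deg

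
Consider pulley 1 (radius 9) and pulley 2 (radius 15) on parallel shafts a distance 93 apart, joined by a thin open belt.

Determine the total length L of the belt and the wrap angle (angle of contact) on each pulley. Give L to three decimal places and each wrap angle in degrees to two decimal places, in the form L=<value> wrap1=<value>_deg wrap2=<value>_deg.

L=261.785 wrap1=172.60_deg wrap2=187.40_deg

open belt: β = asin((r2−r1)/C) = asin(6/93) = 3.6991°
wrap1 = π − 2β = 172.6019°
wrap2 = π + 2β = 187.3981°
tangent length = C·cosβ = 92.8062
L = r1·wrap1 + r2·wrap2 + 2·C·cosβ = 9·3.0125 + 15·3.2707 + 2·92.8062 = 261.7855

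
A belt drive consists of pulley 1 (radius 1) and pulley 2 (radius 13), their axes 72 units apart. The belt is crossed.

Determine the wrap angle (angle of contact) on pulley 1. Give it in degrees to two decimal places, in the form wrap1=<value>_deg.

wrap1=202.42_deg

crossed belt: β = asin((r1+r2)/C) = asin(14/72) = 11.2123°
wrap1 = wrap2 = π + 2β = 202.4245°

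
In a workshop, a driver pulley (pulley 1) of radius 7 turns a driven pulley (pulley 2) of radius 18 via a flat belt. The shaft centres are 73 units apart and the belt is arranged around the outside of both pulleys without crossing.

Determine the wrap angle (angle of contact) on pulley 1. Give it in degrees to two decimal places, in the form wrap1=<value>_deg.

open belt: β = asin((r2−r1)/C) = asin(11/73) = 8.6666°
wrap1 = π − 2β = 162.6668°
wrap2 = π + 2β = 197.3332°

wrap1=162.67_deg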